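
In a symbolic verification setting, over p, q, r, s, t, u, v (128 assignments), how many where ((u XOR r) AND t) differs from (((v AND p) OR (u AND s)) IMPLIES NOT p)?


F1 = ((u XOR r) AND t)
F2 = (((v AND p) OR (u AND s)) IMPLIES NOT p)
Evaluate both on each of 128 rows (bits = p,q,r,s,t,u,v):
  row 0 [0000000]: F1=0 F2=1 (differ) -> 1
  row 1 [0000001]: F1=0 F2=1 (differ) -> 1
  row 2 [0000010]: F1=0 F2=1 (differ) -> 1
  row 3 [0000011]: F1=0 F2=1 (differ) -> 1
  row 4 [0000100]: F1=0 F2=1 (differ) -> 1
  (every remaining row is evaluated the same way; all 128 results are listed next)
Full result column, 8 rows per line (p,q,r,s fixed per line; t,u,v runs 000..111 left to right):
  rows 0-7 [p,q,r,s=0000]: 11111100  (ones: 6)
  rows 8-15 [p,q,r,s=0001]: 11111100  (ones: 6)
  rows 16-23 [p,q,r,s=0010]: 11110011  (ones: 6)
  rows 24-31 [p,q,r,s=0011]: 11110011  (ones: 6)
  rows 32-39 [p,q,r,s=0100]: 11111100  (ones: 6)
  rows 40-47 [p,q,r,s=0101]: 11111100  (ones: 6)
  rows 48-55 [p,q,r,s=0110]: 11110011  (ones: 6)
  rows 56-63 [p,q,r,s=0111]: 11110011  (ones: 6)
  rows 64-71 [p,q,r,s=1000]: 10101001  (ones: 4)
  rows 72-79 [p,q,r,s=1001]: 10001011  (ones: 4)
  rows 80-87 [p,q,r,s=1010]: 10100110  (ones: 4)
  rows 88-95 [p,q,r,s=1011]: 10000100  (ones: 2)
  rows 96-103 [p,q,r,s=1100]: 10101001  (ones: 4)
  rows 104-111 [p,q,r,s=1101]: 10001011  (ones: 4)
  rows 112-119 [p,q,r,s=1110]: 10100110  (ones: 4)
  rows 120-127 [p,q,r,s=1111]: 10000100  (ones: 2)
Disagreements = 6+6+6+6+6+6+6+6+4+4+4+2+4+4+4+2 = 76

76


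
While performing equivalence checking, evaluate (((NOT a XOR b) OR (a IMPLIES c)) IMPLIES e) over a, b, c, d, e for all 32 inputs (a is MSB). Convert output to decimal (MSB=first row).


Formula: (((NOT a XOR b) OR (a IMPLIES c)) IMPLIES e) over a, b, c, d, e (32 rows)
Evaluate each row (bits = a,b,c,d,e, MSB first):
  row 0 [00000]: (((NOT 0 XOR 0) OR (0 IMPLIES 0)) IMPLIES 0) -> 0
  row 1 [00001]: (((NOT 0 XOR 0) OR (0 IMPLIES 0)) IMPLIES 1) -> 1
  row 2 [00010]: (((NOT 0 XOR 0) OR (0 IMPLIES 0)) IMPLIES 0) -> 0
  row 3 [00011]: (((NOT 0 XOR 0) OR (0 IMPLIES 0)) IMPLIES 1) -> 1
  row 4 [00100]: (((NOT 0 XOR 0) OR (0 IMPLIES 1)) IMPLIES 0) -> 0
  row 5 [00101]: (((NOT 0 XOR 0) OR (0 IMPLIES 1)) IMPLIES 1) -> 1
  row 6 [00110]: (((NOT 0 XOR 0) OR (0 IMPLIES 1)) IMPLIES 0) -> 0
  row 7 [00111]: (((NOT 0 XOR 0) OR (0 IMPLIES 1)) IMPLIES 1) -> 1
  row 8 [01000]: (((NOT 0 XOR 1) OR (0 IMPLIES 0)) IMPLIES 0) -> 0
  row 9 [01001]: (((NOT 0 XOR 1) OR (0 IMPLIES 0)) IMPLIES 1) -> 1
  row 10 [01010]: (((NOT 0 XOR 1) OR (0 IMPLIES 0)) IMPLIES 0) -> 0
  row 11 [01011]: (((NOT 0 XOR 1) OR (0 IMPLIES 0)) IMPLIES 1) -> 1
  row 12 [01100]: (((NOT 0 XOR 1) OR (0 IMPLIES 1)) IMPLIES 0) -> 0
  row 13 [01101]: (((NOT 0 XOR 1) OR (0 IMPLIES 1)) IMPLIES 1) -> 1
  row 14 [01110]: (((NOT 0 XOR 1) OR (0 IMPLIES 1)) IMPLIES 0) -> 0
  row 15 [01111]: (((NOT 0 XOR 1) OR (0 IMPLIES 1)) IMPLIES 1) -> 1
  row 16 [10000]: (((NOT 1 XOR 0) OR (1 IMPLIES 0)) IMPLIES 0) -> 1
  row 17 [10001]: (((NOT 1 XOR 0) OR (1 IMPLIES 0)) IMPLIES 1) -> 1
  row 18 [10010]: (((NOT 1 XOR 0) OR (1 IMPLIES 0)) IMPLIES 0) -> 1
  row 19 [10011]: (((NOT 1 XOR 0) OR (1 IMPLIES 0)) IMPLIES 1) -> 1
  row 20 [10100]: (((NOT 1 XOR 0) OR (1 IMPLIES 1)) IMPLIES 0) -> 0
  row 21 [10101]: (((NOT 1 XOR 0) OR (1 IMPLIES 1)) IMPLIES 1) -> 1
  row 22 [10110]: (((NOT 1 XOR 0) OR (1 IMPLIES 1)) IMPLIES 0) -> 0
  row 23 [10111]: (((NOT 1 XOR 0) OR (1 IMPLIES 1)) IMPLIES 1) -> 1
  row 24 [11000]: (((NOT 1 XOR 1) OR (1 IMPLIES 0)) IMPLIES 0) -> 0
  row 25 [11001]: (((NOT 1 XOR 1) OR (1 IMPLIES 0)) IMPLIES 1) -> 1
  row 26 [11010]: (((NOT 1 XOR 1) OR (1 IMPLIES 0)) IMPLIES 0) -> 0
  row 27 [11011]: (((NOT 1 XOR 1) OR (1 IMPLIES 0)) IMPLIES 1) -> 1
  row 28 [11100]: (((NOT 1 XOR 1) OR (1 IMPLIES 1)) IMPLIES 0) -> 0
  row 29 [11101]: (((NOT 1 XOR 1) OR (1 IMPLIES 1)) IMPLIES 1) -> 1
  row 30 [11110]: (((NOT 1 XOR 1) OR (1 IMPLIES 1)) IMPLIES 0) -> 0
  row 31 [11111]: (((NOT 1 XOR 1) OR (1 IMPLIES 1)) IMPLIES 1) -> 1
Full result column, 4 rows per line (a,b,c fixed per line; d,e runs 00..11 left to right):
  rows 0-3 [a,b,c=000]: 0101  = hex 5
  rows 4-7 [a,b,c=001]: 0101  = hex 5
  rows 8-11 [a,b,c=010]: 0101  = hex 5
  rows 12-15 [a,b,c=011]: 0101  = hex 5
  rows 16-19 [a,b,c=100]: 1111  = hex F
  rows 20-23 [a,b,c=101]: 0101  = hex 5
  rows 24-27 [a,b,c=110]: 0101  = hex 5
  rows 28-31 [a,b,c=111]: 0101  = hex 5
Output column (row 0 .. row 31) = 01010101010101011111010101010101
Output column grouped in 4s = 0101 0101 0101 0101 1111 0101 0101 0101 = 0x5555F555
Convert to decimal digit by digit (value = value*16 + digit):
  5 -> 5
  5*16 + 5 = 85
  85*16 + 5 = 1365
  1365*16 + 5 = 21845
  21845*16 + 15 (F) = 349535
  349535*16 + 5 = 5592565
  5592565*16 + 5 = 89481045
  89481045*16 + 5 = 1431696725
Decimal = 1431696725

1431696725


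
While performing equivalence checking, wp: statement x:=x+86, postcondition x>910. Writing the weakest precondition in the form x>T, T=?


Formula: wp(x:=E, P) = P[E/x] (substitute E for x in postcondition)
Step 1: Postcondition: x>910
Step 2: Substitute x+86 for x: x+86>910
Step 3: Solve for x: x > 910-86 = 824

824


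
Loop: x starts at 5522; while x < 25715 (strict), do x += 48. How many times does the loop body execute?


Step 1: x goes from 5522 toward 25715 by 48; the body runs while x<25715, so iterations = ceil((bound-start)/step)
Step 2: Distance=20193
Step 3: ceil(20193/48)=421

421


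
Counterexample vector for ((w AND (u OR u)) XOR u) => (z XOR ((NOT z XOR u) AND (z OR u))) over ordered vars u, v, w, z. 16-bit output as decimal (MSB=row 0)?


F1 = ((w AND (u OR u)) XOR u)
F2 = (z XOR ((NOT z XOR u) AND (z OR u)))
Counterexample to F1=>F2 is where F1=1 and F2=0.
Evaluate each row (bits = u,v,w,z, MSB first):
  row 0 [0000]: F1=0 F2=0 -> F1&~F2 -> 0
  row 1 [0001]: F1=0 F2=1 -> F1&~F2 -> 0
  row 2 [0010]: F1=0 F2=0 -> F1&~F2 -> 0
  row 3 [0011]: F1=0 F2=1 -> F1&~F2 -> 0
  row 4 [0100]: F1=0 F2=0 -> F1&~F2 -> 0
  row 5 [0101]: F1=0 F2=1 -> F1&~F2 -> 0
  row 6 [0110]: F1=0 F2=0 -> F1&~F2 -> 0
  row 7 [0111]: F1=0 F2=1 -> F1&~F2 -> 0
  row 8 [1000]: F1=1 F2=0 -> F1&~F2 -> 1
  row 9 [1001]: F1=1 F2=0 -> F1&~F2 -> 1
  row 10 [1010]: F1=0 F2=0 -> F1&~F2 -> 0
  row 11 [1011]: F1=0 F2=0 -> F1&~F2 -> 0
  row 12 [1100]: F1=1 F2=0 -> F1&~F2 -> 1
  row 13 [1101]: F1=1 F2=0 -> F1&~F2 -> 1
  row 14 [1110]: F1=0 F2=0 -> F1&~F2 -> 0
  row 15 [1111]: F1=0 F2=0 -> F1&~F2 -> 0
Full result column, 4 rows per line (u,v fixed per line; w,z runs 00..11 left to right):
  rows 0-3 [u,v=00]: 0000  = hex 0
  rows 4-7 [u,v=01]: 0000  = hex 0
  rows 8-11 [u,v=10]: 1100  = hex C
  rows 12-15 [u,v=11]: 1100  = hex C
Counterexample vector (row 0 .. row 15) = 0000000011001100
Output column grouped in 4s = 0000 0000 1100 1100 = 0x00CC
Convert to decimal digit by digit (value = value*16 + digit):
  0 -> 0
  0*16 + 0 = 0
  0*16 + 12 (C) = 12
  12*16 + 12 (C) = 204
Decimal = 204

204


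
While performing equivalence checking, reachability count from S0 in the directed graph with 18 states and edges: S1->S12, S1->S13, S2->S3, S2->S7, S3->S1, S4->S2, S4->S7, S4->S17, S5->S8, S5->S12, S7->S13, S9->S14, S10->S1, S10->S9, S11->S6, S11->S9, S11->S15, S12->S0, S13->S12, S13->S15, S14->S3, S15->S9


BFS from S0:
  layer 0: {S0}
Reachable set: {S0}
Count = 1

1


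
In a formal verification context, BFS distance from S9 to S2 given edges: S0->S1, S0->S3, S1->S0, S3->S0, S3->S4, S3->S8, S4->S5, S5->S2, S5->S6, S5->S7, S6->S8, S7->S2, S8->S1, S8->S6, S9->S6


BFS layer-by-layer from S9:
  dist 0: {S9}
  dist 1: {S6}
  dist 2: {S8}
  dist 3: {S1}
  dist 4: {S0}
  dist 5: {S3}
  dist 6: {S4}
  dist 7: {S5}
  dist 8: {S2, S7}
  -> S2 reached at distance 8
Shortest path length = 8

8


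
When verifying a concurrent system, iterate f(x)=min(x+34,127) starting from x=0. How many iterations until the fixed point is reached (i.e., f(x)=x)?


Step 1: x=0, cap=127, increment=34
Step 2: x grows by 34 each step until capped at 127; fixed point is x=127
Step 3: iterations = ceil(127/34) = 4

4


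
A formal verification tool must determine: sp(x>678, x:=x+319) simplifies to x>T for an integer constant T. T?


Formula: sp(P, x:=E) = exists old_x. (x = E[old_x/x]) AND P[old_x/x] (old_x is the value of x before the assignment; eliminate old_x by solving x = E[old_x/x] for old_x)
Step 1: Precondition P: x>678, i.e. old_x > 678
Step 2: Assignment gives x = old_x + 319, so old_x = x - 319
Step 3: Substitute into P: x - 319 > 678
Step 4: Simplify: x > 678+319 = 997

997


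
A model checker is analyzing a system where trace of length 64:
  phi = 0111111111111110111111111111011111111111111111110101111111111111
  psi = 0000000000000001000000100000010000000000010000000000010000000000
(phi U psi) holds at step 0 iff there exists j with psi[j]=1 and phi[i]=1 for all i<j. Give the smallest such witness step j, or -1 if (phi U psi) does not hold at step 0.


(phi U psi) at 0: need smallest j with psi[j]=1 and phi[i]=1 for all i in [0,j).
Scan from step 0:
  step 0: phi=0 -> phi-prefix broken from here
  step 15: psi=1 but phi already failed -> not a witness
  step 22: psi=1 but phi already failed -> not a witness
  step 29: psi=1 but phi already failed -> not a witness
  step 41: psi=1 but phi already failed -> not a witness
  step 53: psi=1 but phi already failed -> not a witness
  end of trace: no witness -> -1
Witness step = -1

-1


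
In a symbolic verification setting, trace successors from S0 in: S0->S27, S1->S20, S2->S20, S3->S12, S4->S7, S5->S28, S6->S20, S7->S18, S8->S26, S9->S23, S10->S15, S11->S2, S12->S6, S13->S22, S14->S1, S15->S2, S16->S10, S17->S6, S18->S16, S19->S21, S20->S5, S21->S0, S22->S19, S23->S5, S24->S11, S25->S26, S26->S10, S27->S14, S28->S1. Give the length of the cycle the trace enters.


Trace from S0 until a state repeats:
  S0 -> S27 -> S14 -> S1 -> S20 -> S5 -> S28 -> S1
S1 first seen at step 3, revisited at step 7.
Cycle length = 7 - 3 = 4

4


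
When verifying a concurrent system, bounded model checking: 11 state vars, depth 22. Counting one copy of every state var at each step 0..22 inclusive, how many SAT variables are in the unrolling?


BMC unrolls to depth k, creating one copy of each state var for steps 0..k.
Step count = 22 + 1 = 23 (steps 0 through 22)
Vars per step = 11
Total = 11 * 23 = 253

253


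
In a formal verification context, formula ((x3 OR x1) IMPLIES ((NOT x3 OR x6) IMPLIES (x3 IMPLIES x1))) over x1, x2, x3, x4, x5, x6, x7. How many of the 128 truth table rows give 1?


Formula: ((x3 OR x1) IMPLIES ((NOT x3 OR x6) IMPLIES (x3 IMPLIES x1))) over 7 vars (128 rows)
Evaluate each row (x1, x2, x3, x4, x5, x6, x7 as bits, MSB first):
  row 0 [0000000]: ((0 OR 0) IMPLIES ((NOT 0 OR 0) IMPLIES (0 IMPLIES 0))) -> 1
  row 1 [0000001]: ((0 OR 0) IMPLIES ((NOT 0 OR 0) IMPLIES (0 IMPLIES 0))) -> 1
  row 2 [0000010]: ((0 OR 0) IMPLIES ((NOT 0 OR 1) IMPLIES (0 IMPLIES 0))) -> 1
  row 3 [0000011]: ((0 OR 0) IMPLIES ((NOT 0 OR 1) IMPLIES (0 IMPLIES 0))) -> 1
  row 4 [0000100]: ((0 OR 0) IMPLIES ((NOT 0 OR 0) IMPLIES (0 IMPLIES 0))) -> 1
  (every remaining row is evaluated the same way; all 128 results are listed next)
Full result column, 8 rows per line (x1,x2,x3,x4 fixed per line; x5,x6,x7 runs 000..111 left to right):
  rows 0-7 [x1,x2,x3,x4=0000]: 11111111  (ones: 8)
  rows 8-15 [x1,x2,x3,x4=0001]: 11111111  (ones: 8)
  rows 16-23 [x1,x2,x3,x4=0010]: 11001100  (ones: 4)
  rows 24-31 [x1,x2,x3,x4=0011]: 11001100  (ones: 4)
  rows 32-39 [x1,x2,x3,x4=0100]: 11111111  (ones: 8)
  rows 40-47 [x1,x2,x3,x4=0101]: 11111111  (ones: 8)
  rows 48-55 [x1,x2,x3,x4=0110]: 11001100  (ones: 4)
  rows 56-63 [x1,x2,x3,x4=0111]: 11001100  (ones: 4)
  rows 64-71 [x1,x2,x3,x4=1000]: 11111111  (ones: 8)
  rows 72-79 [x1,x2,x3,x4=1001]: 11111111  (ones: 8)
  rows 80-87 [x1,x2,x3,x4=1010]: 11111111  (ones: 8)
  rows 88-95 [x1,x2,x3,x4=1011]: 11111111  (ones: 8)
  rows 96-103 [x1,x2,x3,x4=1100]: 11111111  (ones: 8)
  rows 104-111 [x1,x2,x3,x4=1101]: 11111111  (ones: 8)
  rows 112-119 [x1,x2,x3,x4=1110]: 11111111  (ones: 8)
  rows 120-127 [x1,x2,x3,x4=1111]: 11111111  (ones: 8)
Count of 1-rows = 8+8+4+4+8+8+4+4+8+8+8+8+8+8+8+8 = 112

112


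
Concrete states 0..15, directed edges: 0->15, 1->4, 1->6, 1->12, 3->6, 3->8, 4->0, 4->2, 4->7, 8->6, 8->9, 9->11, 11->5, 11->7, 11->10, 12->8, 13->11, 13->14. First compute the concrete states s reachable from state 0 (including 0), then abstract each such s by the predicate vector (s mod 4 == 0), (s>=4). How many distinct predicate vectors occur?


BFS from 0:
Concrete reachable: {0, 15}
Abstract via predicates (s mod 4 == 0), (s>=4):
  (0,1) <- {15}
  (1,0) <- {0}
Distinct abstract states = 2

2


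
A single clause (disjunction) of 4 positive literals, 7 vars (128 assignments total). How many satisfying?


Step 1: Total=2^7=128
Step 2: Unsat when all 4 false: 2^3=8
Step 3: Sat=128-8=120

120


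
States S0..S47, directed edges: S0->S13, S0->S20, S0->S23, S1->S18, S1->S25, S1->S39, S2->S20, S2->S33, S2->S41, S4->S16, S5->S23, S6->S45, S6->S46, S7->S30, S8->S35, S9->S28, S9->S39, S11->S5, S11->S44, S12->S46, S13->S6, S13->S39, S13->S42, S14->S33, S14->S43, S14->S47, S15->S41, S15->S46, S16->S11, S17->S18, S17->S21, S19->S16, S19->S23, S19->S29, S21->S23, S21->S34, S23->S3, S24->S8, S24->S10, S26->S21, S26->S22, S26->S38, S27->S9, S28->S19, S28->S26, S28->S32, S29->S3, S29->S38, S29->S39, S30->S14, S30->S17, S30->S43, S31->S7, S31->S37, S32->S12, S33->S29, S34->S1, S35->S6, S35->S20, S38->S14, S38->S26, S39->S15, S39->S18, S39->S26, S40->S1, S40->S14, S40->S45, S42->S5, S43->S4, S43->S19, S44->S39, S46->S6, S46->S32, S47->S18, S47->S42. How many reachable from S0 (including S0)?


BFS from S0:
  layer 0: {S0}
  layer 1: {S13, S20, S23}
  layer 2: {S3, S6, S39, S42}
  layer 3: {S5, S15, S18, S26, S45, S46}
  layer 4: {S21, S22, S32, S38, S41}
  layer 5: {S12, S14, S34}
  layer 6: {S1, S33, S43, S47}
  layer 7: {S4, S19, S25, S29}
  layer 8: {S16}
  layer 9: {S11}
  layer 10: {S44}
Reachable set: {S0, S1, S3, S4, S5, S6, S11, S12, S13, S14, S15, S16, S18, S19, S20, S21, S22, S23, S25, S26, S29, S32, S33, S34, S38, S39, S41, S42, S43, S44, S45, S46, S47}
Count = 33

33


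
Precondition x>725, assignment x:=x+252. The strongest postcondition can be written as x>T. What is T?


Formula: sp(P, x:=E) = exists old_x. (x = E[old_x/x]) AND P[old_x/x] (old_x is the value of x before the assignment; eliminate old_x by solving x = E[old_x/x] for old_x)
Step 1: Precondition P: x>725, i.e. old_x > 725
Step 2: Assignment gives x = old_x + 252, so old_x = x - 252
Step 3: Substitute into P: x - 252 > 725
Step 4: Simplify: x > 725+252 = 977

977


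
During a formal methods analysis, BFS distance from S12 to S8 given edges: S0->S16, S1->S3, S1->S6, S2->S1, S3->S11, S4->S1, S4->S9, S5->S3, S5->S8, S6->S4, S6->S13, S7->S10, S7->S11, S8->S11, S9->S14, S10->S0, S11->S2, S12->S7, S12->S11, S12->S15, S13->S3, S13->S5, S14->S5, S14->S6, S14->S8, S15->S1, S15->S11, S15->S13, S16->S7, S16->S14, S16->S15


BFS layer-by-layer from S12:
  dist 0: {S12}
  dist 1: {S7, S11, S15}
  dist 2: {S1, S2, S10, S13}
  dist 3: {S0, S3, S5, S6}
  dist 4: {S4, S8, S16}
  -> S8 reached at distance 4
Shortest path length = 4

4


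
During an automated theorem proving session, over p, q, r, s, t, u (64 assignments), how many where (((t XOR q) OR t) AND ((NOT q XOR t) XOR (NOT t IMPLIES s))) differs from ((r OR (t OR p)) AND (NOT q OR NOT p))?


F1 = (((t XOR q) OR t) AND ((NOT q XOR t) XOR (NOT t IMPLIES s)))
F2 = ((r OR (t OR p)) AND (NOT q OR NOT p))
Evaluate both on each of 64 rows (bits = p,q,r,s,t,u):
  row 0 [000000]: F1=0 F2=0 -> 0
  row 1 [000001]: F1=0 F2=0 -> 0
  row 2 [000010]: F1=1 F2=1 -> 0
  row 3 [000011]: F1=1 F2=1 -> 0
  row 4 [000100]: F1=0 F2=0 -> 0
  (every remaining row is evaluated the same way; all 64 results are listed next)
Full result column, 8 rows per line (p,q,r fixed per line; s,t,u runs 000..111 left to right):
  rows 0-7 [p,q,r=000]: 00000000  (ones: 0)
  rows 8-15 [p,q,r=001]: 11001100  (ones: 4)
  rows 16-23 [p,q,r=010]: 00111111  (ones: 6)
  rows 24-31 [p,q,r=011]: 11110011  (ones: 6)
  rows 32-39 [p,q,r=100]: 11001100  (ones: 4)
  rows 40-47 [p,q,r=101]: 11001100  (ones: 4)
  rows 48-55 [p,q,r=110]: 00001100  (ones: 2)
  rows 56-63 [p,q,r=111]: 00001100  (ones: 2)
Disagreements = 0+4+6+6+4+4+2+2 = 28

28


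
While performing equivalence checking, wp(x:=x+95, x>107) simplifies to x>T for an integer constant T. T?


Formula: wp(x:=E, P) = P[E/x] (substitute E for x in postcondition)
Step 1: Postcondition: x>107
Step 2: Substitute x+95 for x: x+95>107
Step 3: Solve for x: x > 107-95 = 12

12


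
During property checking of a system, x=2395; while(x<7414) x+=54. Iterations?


Step 1: x goes from 2395 toward 7414 by 54; the body runs while x<7414, so iterations = ceil((bound-start)/step)
Step 2: Distance=5019
Step 3: ceil(5019/54)=93

93


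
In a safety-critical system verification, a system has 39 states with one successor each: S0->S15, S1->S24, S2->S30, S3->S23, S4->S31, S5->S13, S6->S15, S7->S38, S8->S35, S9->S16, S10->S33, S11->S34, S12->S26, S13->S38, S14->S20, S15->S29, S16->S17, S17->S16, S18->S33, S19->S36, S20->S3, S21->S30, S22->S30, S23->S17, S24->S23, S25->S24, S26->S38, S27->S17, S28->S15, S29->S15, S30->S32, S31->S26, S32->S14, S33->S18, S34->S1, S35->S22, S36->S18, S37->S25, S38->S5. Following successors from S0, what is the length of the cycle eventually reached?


Trace from S0 until a state repeats:
  S0 -> S15 -> S29 -> S15
S15 first seen at step 1, revisited at step 3.
Cycle length = 3 - 1 = 2

2


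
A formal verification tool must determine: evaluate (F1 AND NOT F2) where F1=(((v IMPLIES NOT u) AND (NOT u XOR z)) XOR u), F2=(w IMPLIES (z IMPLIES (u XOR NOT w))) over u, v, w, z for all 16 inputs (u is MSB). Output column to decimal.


F1 = (((v IMPLIES NOT u) AND (NOT u XOR z)) XOR u)
F2 = (w IMPLIES (z IMPLIES (u XOR NOT w)))
Counterexample to F1=>F2 is where F1=1 and F2=0.
Evaluate each row (bits = u,v,w,z, MSB first):
  row 0 [0000]: F1=1 F2=1 -> F1&~F2 -> 0
  row 1 [0001]: F1=0 F2=1 -> F1&~F2 -> 0
  row 2 [0010]: F1=1 F2=1 -> F1&~F2 -> 0
  row 3 [0011]: F1=0 F2=0 -> F1&~F2 -> 0
  row 4 [0100]: F1=1 F2=1 -> F1&~F2 -> 0
  row 5 [0101]: F1=0 F2=1 -> F1&~F2 -> 0
  row 6 [0110]: F1=1 F2=1 -> F1&~F2 -> 0
  row 7 [0111]: F1=0 F2=0 -> F1&~F2 -> 0
  row 8 [1000]: F1=1 F2=1 -> F1&~F2 -> 0
  row 9 [1001]: F1=0 F2=1 -> F1&~F2 -> 0
  row 10 [1010]: F1=1 F2=1 -> F1&~F2 -> 0
  row 11 [1011]: F1=0 F2=1 -> F1&~F2 -> 0
  row 12 [1100]: F1=1 F2=1 -> F1&~F2 -> 0
  row 13 [1101]: F1=1 F2=1 -> F1&~F2 -> 0
  row 14 [1110]: F1=1 F2=1 -> F1&~F2 -> 0
  row 15 [1111]: F1=1 F2=1 -> F1&~F2 -> 0
Full result column, 4 rows per line (u,v fixed per line; w,z runs 00..11 left to right):
  rows 0-3 [u,v=00]: 0000  = hex 0
  rows 4-7 [u,v=01]: 0000  = hex 0
  rows 8-11 [u,v=10]: 0000  = hex 0
  rows 12-15 [u,v=11]: 0000  = hex 0
Counterexample vector (row 0 .. row 15) = 0000000000000000
Output column grouped in 4s = 0000 0000 0000 0000 = 0x0000
Convert to decimal digit by digit (value = value*16 + digit):
  0 -> 0
  0*16 + 0 = 0
  0*16 + 0 = 0
  0*16 + 0 = 0
Decimal = 0

0


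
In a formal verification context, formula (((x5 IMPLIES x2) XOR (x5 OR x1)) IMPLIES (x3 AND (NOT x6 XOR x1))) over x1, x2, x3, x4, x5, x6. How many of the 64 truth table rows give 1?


Formula: (((x5 IMPLIES x2) XOR (x5 OR x1)) IMPLIES (x3 AND (NOT x6 XOR x1))) over 6 vars (64 rows)
Evaluate each row (x1, x2, x3, x4, x5, x6 as bits, MSB first):
  row 0 [000000]: (((0 IMPLIES 0) XOR (0 OR 0)) IMPLIES (0 AND (NOT 0 XOR 0))) -> 0
  row 1 [000001]: (((0 IMPLIES 0) XOR (0 OR 0)) IMPLIES (0 AND (NOT 1 XOR 0))) -> 0
  row 2 [000010]: (((1 IMPLIES 0) XOR (1 OR 0)) IMPLIES (0 AND (NOT 0 XOR 0))) -> 0
  row 3 [000011]: (((1 IMPLIES 0) XOR (1 OR 0)) IMPLIES (0 AND (NOT 1 XOR 0))) -> 0
  row 4 [000100]: (((0 IMPLIES 0) XOR (0 OR 0)) IMPLIES (0 AND (NOT 0 XOR 0))) -> 0
  (every remaining row is evaluated the same way; all 64 results are listed next)
Full result column, 8 rows per line (x1,x2,x3 fixed per line; x4,x5,x6 runs 000..111 left to right):
  rows 0-7 [x1,x2,x3=000]: 00000000  (ones: 0)
  rows 8-15 [x1,x2,x3=001]: 10101010  (ones: 4)
  rows 16-23 [x1,x2,x3=010]: 00110011  (ones: 4)
  rows 24-31 [x1,x2,x3=011]: 10111011  (ones: 6)
  rows 32-39 [x1,x2,x3=100]: 11001100  (ones: 4)
  rows 40-47 [x1,x2,x3=101]: 11011101  (ones: 6)
  rows 48-55 [x1,x2,x3=110]: 11111111  (ones: 8)
  rows 56-63 [x1,x2,x3=111]: 11111111  (ones: 8)
Count of 1-rows = 0+4+4+6+4+6+8+8 = 40

40


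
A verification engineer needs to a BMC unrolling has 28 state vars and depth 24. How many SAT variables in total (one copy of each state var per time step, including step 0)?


BMC unrolls to depth k, creating one copy of each state var for steps 0..k.
Step count = 24 + 1 = 25 (steps 0 through 24)
Vars per step = 28
Total = 28 * 25 = 700

700


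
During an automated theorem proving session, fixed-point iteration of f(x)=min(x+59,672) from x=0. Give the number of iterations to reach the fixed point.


Step 1: x=0, cap=672, increment=59
Step 2: x grows by 59 each step until capped at 672; fixed point is x=672
Step 3: iterations = ceil(672/59) = 12

12


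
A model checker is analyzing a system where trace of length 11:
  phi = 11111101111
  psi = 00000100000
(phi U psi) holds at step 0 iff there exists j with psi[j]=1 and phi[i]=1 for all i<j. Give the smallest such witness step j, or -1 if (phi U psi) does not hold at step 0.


(phi U psi) at 0: need smallest j with psi[j]=1 and phi[i]=1 for all i in [0,j).
Scan from step 0:
  step 0: phi=1, psi=0 -> continue
  step 1: phi=1, psi=0 -> continue
  step 2: phi=1, psi=0 -> continue
  step 3: phi=1, psi=0 -> continue
  step 5: psi=1 and phi held for [0,5) -> witness found
Witness step = 5

5


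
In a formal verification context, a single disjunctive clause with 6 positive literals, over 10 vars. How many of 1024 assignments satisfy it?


Step 1: Total=2^10=1024
Step 2: Unsat when all 6 false: 2^4=16
Step 3: Sat=1024-16=1008

1008


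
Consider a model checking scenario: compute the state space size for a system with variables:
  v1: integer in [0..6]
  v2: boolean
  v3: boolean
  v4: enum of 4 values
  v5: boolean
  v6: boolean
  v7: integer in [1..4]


State space = product of domain sizes of all variables.
Domain sizes:
  v1 (integer in [0..6]): 7
  v2 (boolean): 2
  v3 (boolean): 2
  v4 (enum of 4 values): 4
  v5 (boolean): 2
  v6 (boolean): 2
  v7 (integer in [1..4]): 4
Product = 7 * 2 * 2 * 4 * 2 * 2 * 4 = 1792

1792


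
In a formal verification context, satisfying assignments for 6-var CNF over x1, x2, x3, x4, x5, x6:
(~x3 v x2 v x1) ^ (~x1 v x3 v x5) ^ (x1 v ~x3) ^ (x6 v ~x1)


CNF with 4 clauses over 6 vars (64 assignments).
An assignment satisfies CNF iff every clause has >=1 true literal.
Check each row (bits = x1,x2,x3,x4,x5,x6; clause T/F shown):
  row 0 [000000]: clauses=TTTT -> 1
  row 1 [000001]: clauses=TTTT -> 1
  row 2 [000010]: clauses=TTTT -> 1
  row 3 [000011]: clauses=TTTT -> 1
  row 4 [000100]: clauses=TTTT -> 1
  (every remaining row is evaluated the same way; all 64 results are listed next)
Full result column, 8 rows per line (x1,x2,x3 fixed per line; x4,x5,x6 runs 000..111 left to right):
  rows 0-7 [x1,x2,x3=000]: 11111111  (ones: 8)
  rows 8-15 [x1,x2,x3=001]: 00000000  (ones: 0)
  rows 16-23 [x1,x2,x3=010]: 11111111  (ones: 8)
  rows 24-31 [x1,x2,x3=011]: 00000000  (ones: 0)
  rows 32-39 [x1,x2,x3=100]: 00010001  (ones: 2)
  rows 40-47 [x1,x2,x3=101]: 01010101  (ones: 4)
  rows 48-55 [x1,x2,x3=110]: 00010001  (ones: 2)
  rows 56-63 [x1,x2,x3=111]: 01010101  (ones: 4)
Satisfying assignments = 8+0+8+0+2+4+2+4 = 28

28


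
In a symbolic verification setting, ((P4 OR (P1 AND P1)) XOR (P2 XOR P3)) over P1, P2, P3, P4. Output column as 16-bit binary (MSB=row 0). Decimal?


Formula: ((P4 OR (P1 AND P1)) XOR (P2 XOR P3)) over P1, P2, P3, P4 (16 rows)
Evaluate each row (bits = P1,P2,P3,P4, MSB first):
  row 0 [0000]: ((0 OR (0 AND 0)) XOR (0 XOR 0)) -> 0
  row 1 [0001]: ((1 OR (0 AND 0)) XOR (0 XOR 0)) -> 1
  row 2 [0010]: ((0 OR (0 AND 0)) XOR (0 XOR 1)) -> 1
  row 3 [0011]: ((1 OR (0 AND 0)) XOR (0 XOR 1)) -> 0
  row 4 [0100]: ((0 OR (0 AND 0)) XOR (1 XOR 0)) -> 1
  row 5 [0101]: ((1 OR (0 AND 0)) XOR (1 XOR 0)) -> 0
  row 6 [0110]: ((0 OR (0 AND 0)) XOR (1 XOR 1)) -> 0
  row 7 [0111]: ((1 OR (0 AND 0)) XOR (1 XOR 1)) -> 1
  row 8 [1000]: ((0 OR (1 AND 1)) XOR (0 XOR 0)) -> 1
  row 9 [1001]: ((1 OR (1 AND 1)) XOR (0 XOR 0)) -> 1
  row 10 [1010]: ((0 OR (1 AND 1)) XOR (0 XOR 1)) -> 0
  row 11 [1011]: ((1 OR (1 AND 1)) XOR (0 XOR 1)) -> 0
  row 12 [1100]: ((0 OR (1 AND 1)) XOR (1 XOR 0)) -> 0
  row 13 [1101]: ((1 OR (1 AND 1)) XOR (1 XOR 0)) -> 0
  row 14 [1110]: ((0 OR (1 AND 1)) XOR (1 XOR 1)) -> 1
  row 15 [1111]: ((1 OR (1 AND 1)) XOR (1 XOR 1)) -> 1
Full result column, 4 rows per line (P1,P2 fixed per line; P3,P4 runs 00..11 left to right):
  rows 0-3 [P1,P2=00]: 0110  = hex 6
  rows 4-7 [P1,P2=01]: 1001  = hex 9
  rows 8-11 [P1,P2=10]: 1100  = hex C
  rows 12-15 [P1,P2=11]: 0011  = hex 3
Output column (row 0 .. row 15) = 0110100111000011
Output column grouped in 4s = 0110 1001 1100 0011 = 0x69C3
Convert to decimal digit by digit (value = value*16 + digit):
  6 -> 6
  6*16 + 9 = 105
  105*16 + 12 (C) = 1692
  1692*16 + 3 = 27075
Decimal = 27075

27075


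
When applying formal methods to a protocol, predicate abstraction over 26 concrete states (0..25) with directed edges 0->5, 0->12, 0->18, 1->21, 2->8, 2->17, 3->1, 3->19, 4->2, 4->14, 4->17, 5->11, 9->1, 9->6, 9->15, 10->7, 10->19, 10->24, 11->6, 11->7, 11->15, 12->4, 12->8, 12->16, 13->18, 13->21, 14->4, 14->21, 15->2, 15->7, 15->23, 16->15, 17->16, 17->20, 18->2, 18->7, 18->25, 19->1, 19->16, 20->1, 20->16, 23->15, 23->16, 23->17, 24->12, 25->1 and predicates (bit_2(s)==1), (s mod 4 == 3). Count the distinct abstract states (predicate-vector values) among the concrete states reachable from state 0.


BFS from 0:
Concrete reachable: {0, 1, 2, 4, 5, 6, 7, 8, 11, 12, 14, 15, 16, 17, 18, 20, 21, 23, 25}
Abstract via predicates (bit_2(s)==1), (s mod 4 == 3):
  (0,0) <- {0, 1, 2, 8, 16, 17, 18, 25}
  (0,1) <- {11}
  (1,0) <- {4, 5, 6, 12, 14, 20, 21}
  (1,1) <- {7, 15, 23}
Distinct abstract states = 4

4


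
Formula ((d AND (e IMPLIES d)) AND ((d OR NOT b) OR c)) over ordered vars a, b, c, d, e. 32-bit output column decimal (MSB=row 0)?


Formula: ((d AND (e IMPLIES d)) AND ((d OR NOT b) OR c)) over a, b, c, d, e (32 rows)
Evaluate each row (bits = a,b,c,d,e, MSB first):
  row 0 [00000]: ((0 AND (0 IMPLIES 0)) AND ((0 OR NOT 0) OR 0)) -> 0
  row 1 [00001]: ((0 AND (1 IMPLIES 0)) AND ((0 OR NOT 0) OR 0)) -> 0
  row 2 [00010]: ((1 AND (0 IMPLIES 1)) AND ((1 OR NOT 0) OR 0)) -> 1
  row 3 [00011]: ((1 AND (1 IMPLIES 1)) AND ((1 OR NOT 0) OR 0)) -> 1
  row 4 [00100]: ((0 AND (0 IMPLIES 0)) AND ((0 OR NOT 0) OR 1)) -> 0
  row 5 [00101]: ((0 AND (1 IMPLIES 0)) AND ((0 OR NOT 0) OR 1)) -> 0
  row 6 [00110]: ((1 AND (0 IMPLIES 1)) AND ((1 OR NOT 0) OR 1)) -> 1
  row 7 [00111]: ((1 AND (1 IMPLIES 1)) AND ((1 OR NOT 0) OR 1)) -> 1
  row 8 [01000]: ((0 AND (0 IMPLIES 0)) AND ((0 OR NOT 1) OR 0)) -> 0
  row 9 [01001]: ((0 AND (1 IMPLIES 0)) AND ((0 OR NOT 1) OR 0)) -> 0
  row 10 [01010]: ((1 AND (0 IMPLIES 1)) AND ((1 OR NOT 1) OR 0)) -> 1
  row 11 [01011]: ((1 AND (1 IMPLIES 1)) AND ((1 OR NOT 1) OR 0)) -> 1
  row 12 [01100]: ((0 AND (0 IMPLIES 0)) AND ((0 OR NOT 1) OR 1)) -> 0
  row 13 [01101]: ((0 AND (1 IMPLIES 0)) AND ((0 OR NOT 1) OR 1)) -> 0
  row 14 [01110]: ((1 AND (0 IMPLIES 1)) AND ((1 OR NOT 1) OR 1)) -> 1
  row 15 [01111]: ((1 AND (1 IMPLIES 1)) AND ((1 OR NOT 1) OR 1)) -> 1
  row 16 [10000]: ((0 AND (0 IMPLIES 0)) AND ((0 OR NOT 0) OR 0)) -> 0
  row 17 [10001]: ((0 AND (1 IMPLIES 0)) AND ((0 OR NOT 0) OR 0)) -> 0
  row 18 [10010]: ((1 AND (0 IMPLIES 1)) AND ((1 OR NOT 0) OR 0)) -> 1
  row 19 [10011]: ((1 AND (1 IMPLIES 1)) AND ((1 OR NOT 0) OR 0)) -> 1
  row 20 [10100]: ((0 AND (0 IMPLIES 0)) AND ((0 OR NOT 0) OR 1)) -> 0
  row 21 [10101]: ((0 AND (1 IMPLIES 0)) AND ((0 OR NOT 0) OR 1)) -> 0
  row 22 [10110]: ((1 AND (0 IMPLIES 1)) AND ((1 OR NOT 0) OR 1)) -> 1
  row 23 [10111]: ((1 AND (1 IMPLIES 1)) AND ((1 OR NOT 0) OR 1)) -> 1
  row 24 [11000]: ((0 AND (0 IMPLIES 0)) AND ((0 OR NOT 1) OR 0)) -> 0
  row 25 [11001]: ((0 AND (1 IMPLIES 0)) AND ((0 OR NOT 1) OR 0)) -> 0
  row 26 [11010]: ((1 AND (0 IMPLIES 1)) AND ((1 OR NOT 1) OR 0)) -> 1
  row 27 [11011]: ((1 AND (1 IMPLIES 1)) AND ((1 OR NOT 1) OR 0)) -> 1
  row 28 [11100]: ((0 AND (0 IMPLIES 0)) AND ((0 OR NOT 1) OR 1)) -> 0
  row 29 [11101]: ((0 AND (1 IMPLIES 0)) AND ((0 OR NOT 1) OR 1)) -> 0
  row 30 [11110]: ((1 AND (0 IMPLIES 1)) AND ((1 OR NOT 1) OR 1)) -> 1
  row 31 [11111]: ((1 AND (1 IMPLIES 1)) AND ((1 OR NOT 1) OR 1)) -> 1
Full result column, 4 rows per line (a,b,c fixed per line; d,e runs 00..11 left to right):
  rows 0-3 [a,b,c=000]: 0011  = hex 3
  rows 4-7 [a,b,c=001]: 0011  = hex 3
  rows 8-11 [a,b,c=010]: 0011  = hex 3
  rows 12-15 [a,b,c=011]: 0011  = hex 3
  rows 16-19 [a,b,c=100]: 0011  = hex 3
  rows 20-23 [a,b,c=101]: 0011  = hex 3
  rows 24-27 [a,b,c=110]: 0011  = hex 3
  rows 28-31 [a,b,c=111]: 0011  = hex 3
Output column (row 0 .. row 31) = 00110011001100110011001100110011
Output column grouped in 4s = 0011 0011 0011 0011 0011 0011 0011 0011 = 0x33333333
Convert to decimal digit by digit (value = value*16 + digit):
  3 -> 3
  3*16 + 3 = 51
  51*16 + 3 = 819
  819*16 + 3 = 13107
  13107*16 + 3 = 209715
  209715*16 + 3 = 3355443
  3355443*16 + 3 = 53687091
  53687091*16 + 3 = 858993459
Decimal = 858993459

858993459


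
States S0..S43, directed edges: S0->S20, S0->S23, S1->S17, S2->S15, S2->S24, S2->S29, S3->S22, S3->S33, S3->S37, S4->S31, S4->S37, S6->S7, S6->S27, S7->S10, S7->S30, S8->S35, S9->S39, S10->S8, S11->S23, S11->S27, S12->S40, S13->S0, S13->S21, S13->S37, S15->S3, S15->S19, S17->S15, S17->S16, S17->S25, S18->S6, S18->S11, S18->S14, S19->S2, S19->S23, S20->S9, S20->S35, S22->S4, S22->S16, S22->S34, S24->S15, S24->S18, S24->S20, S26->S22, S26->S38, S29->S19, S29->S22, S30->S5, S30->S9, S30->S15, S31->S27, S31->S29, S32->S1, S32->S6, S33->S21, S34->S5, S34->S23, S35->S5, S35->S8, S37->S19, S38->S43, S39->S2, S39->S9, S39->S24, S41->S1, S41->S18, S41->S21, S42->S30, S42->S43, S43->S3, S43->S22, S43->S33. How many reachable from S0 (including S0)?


BFS from S0:
  layer 0: {S0}
  layer 1: {S20, S23}
  layer 2: {S9, S35}
  layer 3: {S5, S8, S39}
  layer 4: {S2, S24}
  layer 5: {S15, S18, S29}
  layer 6: {S3, S6, S11, S14, S19, S22}
  layer 7: {S4, S7, S16, S27, S33, S34, S37}
  layer 8: {S10, S21, S30, S31}
Reachable set: {S0, S2, S3, S4, S5, S6, S7, S8, S9, S10, S11, S14, S15, S16, S18, S19, S20, S21, S22, S23, S24, S27, S29, S30, S31, S33, S34, S35, S37, S39}
Count = 30

30


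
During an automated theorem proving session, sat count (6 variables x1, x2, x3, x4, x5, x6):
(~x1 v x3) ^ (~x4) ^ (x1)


CNF with 3 clauses over 6 vars (64 assignments).
An assignment satisfies CNF iff every clause has >=1 true literal.
Check each row (bits = x1,x2,x3,x4,x5,x6; clause T/F shown):
  row 0 [000000]: clauses=TTF -> 0
  row 1 [000001]: clauses=TTF -> 0
  row 2 [000010]: clauses=TTF -> 0
  row 3 [000011]: clauses=TTF -> 0
  row 4 [000100]: clauses=TFF -> 0
  (every remaining row is evaluated the same way; all 64 results are listed next)
Full result column, 8 rows per line (x1,x2,x3 fixed per line; x4,x5,x6 runs 000..111 left to right):
  rows 0-7 [x1,x2,x3=000]: 00000000  (ones: 0)
  rows 8-15 [x1,x2,x3=001]: 00000000  (ones: 0)
  rows 16-23 [x1,x2,x3=010]: 00000000  (ones: 0)
  rows 24-31 [x1,x2,x3=011]: 00000000  (ones: 0)
  rows 32-39 [x1,x2,x3=100]: 00000000  (ones: 0)
  rows 40-47 [x1,x2,x3=101]: 11110000  (ones: 4)
  rows 48-55 [x1,x2,x3=110]: 00000000  (ones: 0)
  rows 56-63 [x1,x2,x3=111]: 11110000  (ones: 4)
Satisfying assignments = 0+0+0+0+0+4+0+4 = 8

8


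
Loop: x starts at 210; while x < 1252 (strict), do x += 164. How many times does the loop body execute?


Step 1: x goes from 210 toward 1252 by 164; the body runs while x<1252, so iterations = ceil((bound-start)/step)
Step 2: Distance=1042
Step 3: ceil(1042/164)=7

7


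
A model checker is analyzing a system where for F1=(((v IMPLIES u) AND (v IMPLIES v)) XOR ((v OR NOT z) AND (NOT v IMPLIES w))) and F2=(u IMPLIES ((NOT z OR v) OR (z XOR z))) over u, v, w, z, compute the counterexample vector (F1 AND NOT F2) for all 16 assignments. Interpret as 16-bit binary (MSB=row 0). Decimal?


F1 = (((v IMPLIES u) AND (v IMPLIES v)) XOR ((v OR NOT z) AND (NOT v IMPLIES w)))
F2 = (u IMPLIES ((NOT z OR v) OR (z XOR z)))
Counterexample to F1=>F2 is where F1=1 and F2=0.
Evaluate each row (bits = u,v,w,z, MSB first):
  row 0 [0000]: F1=1 F2=1 -> F1&~F2 -> 0
  row 1 [0001]: F1=1 F2=1 -> F1&~F2 -> 0
  row 2 [0010]: F1=0 F2=1 -> F1&~F2 -> 0
  row 3 [0011]: F1=1 F2=1 -> F1&~F2 -> 0
  row 4 [0100]: F1=1 F2=1 -> F1&~F2 -> 0
  row 5 [0101]: F1=1 F2=1 -> F1&~F2 -> 0
  row 6 [0110]: F1=1 F2=1 -> F1&~F2 -> 0
  row 7 [0111]: F1=1 F2=1 -> F1&~F2 -> 0
  row 8 [1000]: F1=1 F2=1 -> F1&~F2 -> 0
  row 9 [1001]: F1=1 F2=0 -> F1&~F2 -> 1
  row 10 [1010]: F1=0 F2=1 -> F1&~F2 -> 0
  row 11 [1011]: F1=1 F2=0 -> F1&~F2 -> 1
  row 12 [1100]: F1=0 F2=1 -> F1&~F2 -> 0
  row 13 [1101]: F1=0 F2=1 -> F1&~F2 -> 0
  row 14 [1110]: F1=0 F2=1 -> F1&~F2 -> 0
  row 15 [1111]: F1=0 F2=1 -> F1&~F2 -> 0
Full result column, 4 rows per line (u,v fixed per line; w,z runs 00..11 left to right):
  rows 0-3 [u,v=00]: 0000  = hex 0
  rows 4-7 [u,v=01]: 0000  = hex 0
  rows 8-11 [u,v=10]: 0101  = hex 5
  rows 12-15 [u,v=11]: 0000  = hex 0
Counterexample vector (row 0 .. row 15) = 0000000001010000
Output column grouped in 4s = 0000 0000 0101 0000 = 0x0050
Convert to decimal digit by digit (value = value*16 + digit):
  0 -> 0
  0*16 + 0 = 0
  0*16 + 5 = 5
  5*16 + 0 = 80
Decimal = 80

80


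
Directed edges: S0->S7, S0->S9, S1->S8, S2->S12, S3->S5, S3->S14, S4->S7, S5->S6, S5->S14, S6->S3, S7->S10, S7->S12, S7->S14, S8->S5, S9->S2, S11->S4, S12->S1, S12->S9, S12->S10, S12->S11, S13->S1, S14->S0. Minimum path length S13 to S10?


BFS layer-by-layer from S13:
  dist 0: {S13}
  dist 1: {S1}
  dist 2: {S8}
  dist 3: {S5}
  dist 4: {S6, S14}
  dist 5: {S0, S3}
  dist 6: {S7, S9}
  dist 7: {S2, S10, S12}
  -> S10 reached at distance 7
Shortest path length = 7

7


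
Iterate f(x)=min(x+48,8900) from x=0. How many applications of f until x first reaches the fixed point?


Step 1: x=0, cap=8900, increment=48
Step 2: x grows by 48 each step until capped at 8900; fixed point is x=8900
Step 3: iterations = ceil(8900/48) = 186

186


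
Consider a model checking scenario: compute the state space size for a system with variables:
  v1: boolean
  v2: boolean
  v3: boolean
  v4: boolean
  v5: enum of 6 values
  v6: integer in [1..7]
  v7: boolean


State space = product of domain sizes of all variables.
Domain sizes:
  v1 (boolean): 2
  v2 (boolean): 2
  v3 (boolean): 2
  v4 (boolean): 2
  v5 (enum of 6 values): 6
  v6 (integer in [1..7]): 7
  v7 (boolean): 2
Product = 2 * 2 * 2 * 2 * 6 * 7 * 2 = 1344

1344


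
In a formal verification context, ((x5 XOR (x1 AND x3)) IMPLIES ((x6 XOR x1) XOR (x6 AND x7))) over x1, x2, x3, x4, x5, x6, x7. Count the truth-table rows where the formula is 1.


Formula: ((x5 XOR (x1 AND x3)) IMPLIES ((x6 XOR x1) XOR (x6 AND x7))) over 7 vars (128 rows)
Evaluate each row (x1, x2, x3, x4, x5, x6, x7 as bits, MSB first):
  row 0 [0000000]: ((0 XOR (0 AND 0)) IMPLIES ((0 XOR 0) XOR (0 AND 0))) -> 1
  row 1 [0000001]: ((0 XOR (0 AND 0)) IMPLIES ((0 XOR 0) XOR (0 AND 1))) -> 1
  row 2 [0000010]: ((0 XOR (0 AND 0)) IMPLIES ((1 XOR 0) XOR (1 AND 0))) -> 1
  row 3 [0000011]: ((0 XOR (0 AND 0)) IMPLIES ((1 XOR 0) XOR (1 AND 1))) -> 1
  row 4 [0000100]: ((1 XOR (0 AND 0)) IMPLIES ((0 XOR 0) XOR (0 AND 0))) -> 0
  (every remaining row is evaluated the same way; all 128 results are listed next)
Full result column, 8 rows per line (x1,x2,x3,x4 fixed per line; x5,x6,x7 runs 000..111 left to right):
  rows 0-7 [x1,x2,x3,x4=0000]: 11110010  (ones: 5)
  rows 8-15 [x1,x2,x3,x4=0001]: 11110010  (ones: 5)
  rows 16-23 [x1,x2,x3,x4=0010]: 11110010  (ones: 5)
  rows 24-31 [x1,x2,x3,x4=0011]: 11110010  (ones: 5)
  rows 32-39 [x1,x2,x3,x4=0100]: 11110010  (ones: 5)
  rows 40-47 [x1,x2,x3,x4=0101]: 11110010  (ones: 5)
  rows 48-55 [x1,x2,x3,x4=0110]: 11110010  (ones: 5)
  rows 56-63 [x1,x2,x3,x4=0111]: 11110010  (ones: 5)
  rows 64-71 [x1,x2,x3,x4=1000]: 11111101  (ones: 7)
  rows 72-79 [x1,x2,x3,x4=1001]: 11111101  (ones: 7)
  rows 80-87 [x1,x2,x3,x4=1010]: 11011111  (ones: 7)
  rows 88-95 [x1,x2,x3,x4=1011]: 11011111  (ones: 7)
  rows 96-103 [x1,x2,x3,x4=1100]: 11111101  (ones: 7)
  rows 104-111 [x1,x2,x3,x4=1101]: 11111101  (ones: 7)
  rows 112-119 [x1,x2,x3,x4=1110]: 11011111  (ones: 7)
  rows 120-127 [x1,x2,x3,x4=1111]: 11011111  (ones: 7)
Count of 1-rows = 5+5+5+5+5+5+5+5+7+7+7+7+7+7+7+7 = 96

96


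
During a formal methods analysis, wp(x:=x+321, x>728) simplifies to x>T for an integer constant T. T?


Formula: wp(x:=E, P) = P[E/x] (substitute E for x in postcondition)
Step 1: Postcondition: x>728
Step 2: Substitute x+321 for x: x+321>728
Step 3: Solve for x: x > 728-321 = 407

407


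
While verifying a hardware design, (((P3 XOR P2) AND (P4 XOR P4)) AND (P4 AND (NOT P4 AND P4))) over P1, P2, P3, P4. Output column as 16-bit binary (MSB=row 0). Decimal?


Formula: (((P3 XOR P2) AND (P4 XOR P4)) AND (P4 AND (NOT P4 AND P4))) over P1, P2, P3, P4 (16 rows)
Evaluate each row (bits = P1,P2,P3,P4, MSB first):
  row 0 [0000]: (((0 XOR 0) AND (0 XOR 0)) AND (0 AND (NOT 0 AND 0))) -> 0
  row 1 [0001]: (((0 XOR 0) AND (1 XOR 1)) AND (1 AND (NOT 1 AND 1))) -> 0
  row 2 [0010]: (((1 XOR 0) AND (0 XOR 0)) AND (0 AND (NOT 0 AND 0))) -> 0
  row 3 [0011]: (((1 XOR 0) AND (1 XOR 1)) AND (1 AND (NOT 1 AND 1))) -> 0
  row 4 [0100]: (((0 XOR 1) AND (0 XOR 0)) AND (0 AND (NOT 0 AND 0))) -> 0
  row 5 [0101]: (((0 XOR 1) AND (1 XOR 1)) AND (1 AND (NOT 1 AND 1))) -> 0
  row 6 [0110]: (((1 XOR 1) AND (0 XOR 0)) AND (0 AND (NOT 0 AND 0))) -> 0
  row 7 [0111]: (((1 XOR 1) AND (1 XOR 1)) AND (1 AND (NOT 1 AND 1))) -> 0
  row 8 [1000]: (((0 XOR 0) AND (0 XOR 0)) AND (0 AND (NOT 0 AND 0))) -> 0
  row 9 [1001]: (((0 XOR 0) AND (1 XOR 1)) AND (1 AND (NOT 1 AND 1))) -> 0
  row 10 [1010]: (((1 XOR 0) AND (0 XOR 0)) AND (0 AND (NOT 0 AND 0))) -> 0
  row 11 [1011]: (((1 XOR 0) AND (1 XOR 1)) AND (1 AND (NOT 1 AND 1))) -> 0
  row 12 [1100]: (((0 XOR 1) AND (0 XOR 0)) AND (0 AND (NOT 0 AND 0))) -> 0
  row 13 [1101]: (((0 XOR 1) AND (1 XOR 1)) AND (1 AND (NOT 1 AND 1))) -> 0
  row 14 [1110]: (((1 XOR 1) AND (0 XOR 0)) AND (0 AND (NOT 0 AND 0))) -> 0
  row 15 [1111]: (((1 XOR 1) AND (1 XOR 1)) AND (1 AND (NOT 1 AND 1))) -> 0
Full result column, 4 rows per line (P1,P2 fixed per line; P3,P4 runs 00..11 left to right):
  rows 0-3 [P1,P2=00]: 0000  = hex 0
  rows 4-7 [P1,P2=01]: 0000  = hex 0
  rows 8-11 [P1,P2=10]: 0000  = hex 0
  rows 12-15 [P1,P2=11]: 0000  = hex 0
Output column (row 0 .. row 15) = 0000000000000000
Output column grouped in 4s = 0000 0000 0000 0000 = 0x0000
Convert to decimal digit by digit (value = value*16 + digit):
  0 -> 0
  0*16 + 0 = 0
  0*16 + 0 = 0
  0*16 + 0 = 0
Decimal = 0

0


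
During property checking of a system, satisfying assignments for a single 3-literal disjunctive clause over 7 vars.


Step 1: Total=2^7=128
Step 2: Unsat when all 3 false: 2^4=16
Step 3: Sat=128-16=112

112


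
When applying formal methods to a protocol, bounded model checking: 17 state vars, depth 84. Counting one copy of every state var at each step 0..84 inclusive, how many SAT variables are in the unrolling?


BMC unrolls to depth k, creating one copy of each state var for steps 0..k.
Step count = 84 + 1 = 85 (steps 0 through 84)
Vars per step = 17
Total = 17 * 85 = 1445

1445


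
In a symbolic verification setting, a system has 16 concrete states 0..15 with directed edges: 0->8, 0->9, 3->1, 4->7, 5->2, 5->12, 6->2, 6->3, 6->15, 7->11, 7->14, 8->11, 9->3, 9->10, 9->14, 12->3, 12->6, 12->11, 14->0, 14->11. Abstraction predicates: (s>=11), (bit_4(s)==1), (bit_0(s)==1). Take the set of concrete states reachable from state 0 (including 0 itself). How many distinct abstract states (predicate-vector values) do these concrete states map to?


BFS from 0:
Concrete reachable: {0, 1, 3, 8, 9, 10, 11, 14}
Abstract via predicates (s>=11), (bit_4(s)==1), (bit_0(s)==1):
  (0,0,0) <- {0, 8, 10}
  (0,0,1) <- {1, 3, 9}
  (1,0,0) <- {14}
  (1,0,1) <- {11}
Distinct abstract states = 4

4
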